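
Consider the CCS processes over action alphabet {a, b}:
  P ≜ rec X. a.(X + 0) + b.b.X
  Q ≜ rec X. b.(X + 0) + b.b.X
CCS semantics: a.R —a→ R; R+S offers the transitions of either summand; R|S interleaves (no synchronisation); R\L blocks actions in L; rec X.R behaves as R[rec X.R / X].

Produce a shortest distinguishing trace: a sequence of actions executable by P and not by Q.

a

LTS(P): 3 reachable states
  u0 = rec X. a.(X + 0) + b.b.X ⊢ --a--▸ u1, --b--▸ u2
  u1 = (rec X. a.(X + 0) + b.b.X) + 0 ⊢ --a--▸ u1, --b--▸ u2
  u2 = b.(rec X. a.(X + 0) + b.b.X) ⊢ --b--▸ u0
LTS(Q): 3 reachable states
  v0 = rec X. b.(X + 0) + b.b.X ⊢ --b--▸ v1, --b--▸ v2
  v1 = (rec X. b.(X + 0) + b.b.X) + 0 ⊢ --b--▸ v1, --b--▸ v2
  v2 = b.(rec X. b.(X + 0) + b.b.X) ⊢ --b--▸ v0
Executing a from P (initial set {u0}):
  [1] a ⇒ {u1}
  — P admits the full trace.
Executing a from Q (initial set {v0}):
  [1] a ⇒ ∅ (Q stuck)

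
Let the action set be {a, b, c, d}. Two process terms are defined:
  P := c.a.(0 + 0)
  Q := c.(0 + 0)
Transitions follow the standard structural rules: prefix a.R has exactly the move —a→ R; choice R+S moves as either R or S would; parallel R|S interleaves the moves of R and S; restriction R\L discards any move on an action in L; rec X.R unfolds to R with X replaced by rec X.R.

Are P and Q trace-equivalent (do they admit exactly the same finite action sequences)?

NO — witness ⟨ca⟩

Reachable graph of P (3 states):
  s0 = c.a.(0 + 0) → —c→ s1
  s1 = a.(0 + 0) → —a→ s2
  s2 = 0 + 0 → (no moves)
Reachable graph of Q (2 states):
  t0 = c.(0 + 0) → —c→ t1
  t1 = 0 + 0 → (no moves)
Run σ = ⟨ca⟩ on P: start {s0}
  step 1 (c): {s1}
  step 2 (a): {s2}
  ✓ P
Run σ = ⟨ca⟩ on Q: start {t0}
  step 1 (c): {t1}
  step 2 (a): ∅  — Q cannot continue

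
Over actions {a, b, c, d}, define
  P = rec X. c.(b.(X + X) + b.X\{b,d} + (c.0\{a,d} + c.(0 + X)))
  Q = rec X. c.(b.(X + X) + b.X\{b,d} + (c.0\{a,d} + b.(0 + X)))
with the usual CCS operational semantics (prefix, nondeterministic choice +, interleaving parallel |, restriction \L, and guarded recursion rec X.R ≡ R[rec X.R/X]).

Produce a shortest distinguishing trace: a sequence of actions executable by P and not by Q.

ccc

LTS(P): 9 reachable states
  p0 = rec X. c.(b.(X + X) + b.X\{b,d} + (c.0\{a,d} + c.(0 + X))) ⊢ --c--▸ p1
  p1 = b.((rec X. c.(b.(X + X) + b.X\{b,d} + (c.0\{a,d} + c.(0 + X)))) + (rec X. c.(b.(X + X) + b.X\{b,d} + (c.0\{a,d} + c.(0 + X))))) + b.(rec X. c.(b.(X + X) + b.X\{b,d} + (c.0\{a,d} + c.(0 + X))))\{b,d} + (c.0\{a,d} + c.(0 + (rec X. c.(b.(X + X) + b.X\{b,d} + (c.0\{a,d} + c.(0 + X)))))) ⊢ --b--▸ p2, --b--▸ p3, --c--▸ p4, --c--▸ p5
  p2 = (rec X. c.(b.(X + X) + b.X\{b,d} + (c.0\{a,d} + c.(0 + X)))) + (rec X. c.(b.(X + X) + b.X\{b,d} + (c.0\{a,d} + c.(0 + X)))) ⊢ --c--▸ p1
  p3 = (rec X. c.(b.(X + X) + b.X\{b,d} + (c.0\{a,d} + c.(0 + X))))\{b,d} ⊢ --c--▸ p6
  p4 = 0 + (rec X. c.(b.(X + X) + b.X\{b,d} + (c.0\{a,d} + c.(0 + X)))) ⊢ --c--▸ p1
  p5 = 0\{a,d} ⊢ deadlocked
  p6 = (b.((rec X. c.(b.(X + X) + b.X\{b,d} + (c.0\{a,d} + c.(0 + X)))) + (rec X. c.(b.(X + X) + b.X\{b,d} + (c.0\{a,d} + c.(0 + X))))) + b.(rec X. c.(b.(X + X) + b.X\{b,d} + (c.0\{a,d} + c.(0 + X))))\{b,d} + (c.0\{a,d} + c.(0 + (rec X. c.(b.(X + X) + b.X\{b,d} + (c.0\{a,d} + c.(0 + X)))))))\{b,d} ⊢ --c--▸ p7, --c--▸ p8
  p7 = (0 + (rec X. c.(b.(X + X) + b.X\{b,d} + (c.0\{a,d} + c.(0 + X)))))\{b,d} ⊢ --c--▸ p6
  p8 = 0\{a,d}\{b,d} ⊢ deadlocked
LTS(Q): 8 reachable states
  q0 = rec X. c.(b.(X + X) + b.X\{b,d} + (c.0\{a,d} + b.(0 + X))) ⊢ --c--▸ q1
  q1 = b.((rec X. c.(b.(X + X) + b.X\{b,d} + (c.0\{a,d} + b.(0 + X)))) + (rec X. c.(b.(X + X) + b.X\{b,d} + (c.0\{a,d} + b.(0 + X))))) + b.(rec X. c.(b.(X + X) + b.X\{b,d} + (c.0\{a,d} + b.(0 + X))))\{b,d} + (c.0\{a,d} + b.(0 + (rec X. c.(b.(X + X) + b.X\{b,d} + (c.0\{a,d} + b.(0 + X)))))) ⊢ --b--▸ q2, --b--▸ q3, --b--▸ q4, --c--▸ q5
  q2 = (rec X. c.(b.(X + X) + b.X\{b,d} + (c.0\{a,d} + b.(0 + X)))) + (rec X. c.(b.(X + X) + b.X\{b,d} + (c.0\{a,d} + b.(0 + X)))) ⊢ --c--▸ q1
  q3 = (rec X. c.(b.(X + X) + b.X\{b,d} + (c.0\{a,d} + b.(0 + X))))\{b,d} ⊢ --c--▸ q6
  q4 = 0 + (rec X. c.(b.(X + X) + b.X\{b,d} + (c.0\{a,d} + b.(0 + X)))) ⊢ --c--▸ q1
  q5 = 0\{a,d} ⊢ deadlocked
  q6 = (b.((rec X. c.(b.(X + X) + b.X\{b,d} + (c.0\{a,d} + b.(0 + X)))) + (rec X. c.(b.(X + X) + b.X\{b,d} + (c.0\{a,d} + b.(0 + X))))) + b.(rec X. c.(b.(X + X) + b.X\{b,d} + (c.0\{a,d} + b.(0 + X))))\{b,d} + (c.0\{a,d} + b.(0 + (rec X. c.(b.(X + X) + b.X\{b,d} + (c.0\{a,d} + b.(0 + X)))))))\{b,d} ⊢ --c--▸ q7
  q7 = 0\{a,d}\{b,d} ⊢ deadlocked
Trace ⟨ccc⟩ through P, begin at {p0}:
  after c @ step 1: {p1}
  after c @ step 2: {p4, p5}
  after c @ step 3: {p1}
  P completes σ.
Trace ⟨ccc⟩ through Q, begin at {q0}:
  after c @ step 1: {q1}
  after c @ step 2: {q5}
  after c @ step 3: ∅  — Q cannot continue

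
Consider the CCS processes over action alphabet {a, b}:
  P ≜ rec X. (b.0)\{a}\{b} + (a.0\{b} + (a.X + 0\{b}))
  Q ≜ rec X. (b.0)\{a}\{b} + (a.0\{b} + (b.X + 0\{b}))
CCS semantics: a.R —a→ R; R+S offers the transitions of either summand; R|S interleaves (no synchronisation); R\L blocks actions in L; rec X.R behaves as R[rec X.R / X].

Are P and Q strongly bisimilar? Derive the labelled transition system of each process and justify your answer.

P ≁ Q

Reachable graph of P (2 states):
  s0 = rec X. (b.0)\{a}\{b} + (a.0\{b} + (a.X + 0\{b})) | -a-> s0, -a-> s1
  s1 = 0\{b} | deadlocked
Reachable graph of Q (2 states):
  t0 = rec X. (b.0)\{a}\{b} + (a.0\{b} + (b.X + 0\{b})) | -a-> t1, -b-> t0
  t1 = 0\{b} | deadlocked
Partition-refinement fixed point:
  B0 = {s0}
  B1 = {s1, t1}
  B2 = {t0}
s0 ∈ B0, t0 ∈ B2 → different blocks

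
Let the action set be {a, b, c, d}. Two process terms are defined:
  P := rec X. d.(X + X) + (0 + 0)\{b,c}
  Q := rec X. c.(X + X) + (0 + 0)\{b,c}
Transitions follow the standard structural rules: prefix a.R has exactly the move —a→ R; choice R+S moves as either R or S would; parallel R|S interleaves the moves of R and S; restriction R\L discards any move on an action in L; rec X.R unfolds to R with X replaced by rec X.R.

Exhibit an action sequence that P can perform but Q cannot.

Reachable graph of P (2 states):
  m0 = rec X. d.(X + X) + (0 + 0)\{b,c} ⊢ ··d··> m1
  m1 = (rec X. d.(X + X) + (0 + 0)\{b,c}) + (rec X. d.(X + X) + (0 + 0)\{b,c}) ⊢ ··d··> m1
Reachable graph of Q (2 states):
  n0 = rec X. c.(X + X) + (0 + 0)\{b,c} ⊢ ··c··> n1
  n1 = (rec X. c.(X + X) + (0 + 0)\{b,c}) + (rec X. c.(X + X) + (0 + 0)\{b,c}) ⊢ ··c··> n1
Trace ⟨d⟩ through P, begin at {m0}:
  step 1 (d): {m1}
  ✓ P
Trace ⟨d⟩ through Q, begin at {n0}:
  step 1 (d): no successor for Q

d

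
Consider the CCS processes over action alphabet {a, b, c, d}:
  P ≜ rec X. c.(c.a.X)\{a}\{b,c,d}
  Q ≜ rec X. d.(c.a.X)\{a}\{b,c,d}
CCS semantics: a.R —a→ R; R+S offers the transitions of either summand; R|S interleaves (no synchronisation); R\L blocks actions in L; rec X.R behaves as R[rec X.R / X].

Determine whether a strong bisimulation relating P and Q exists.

NO

Reachable graph of P (2 states):
  m0 = rec X. c.(c.a.X)\{a}\{b,c,d} ⊢ ··c··> m1
  m1 = (c.a.(rec X. c.(c.a.X)\{a}\{b,c,d}))\{a}\{b,c,d} ⊢ stopped
Reachable graph of Q (2 states):
  n0 = rec X. d.(c.a.X)\{a}\{b,c,d} ⊢ ··d··> n1
  n1 = (c.a.(rec X. d.(c.a.X)\{a}\{b,c,d}))\{a}\{b,c,d} ⊢ stopped
Coarsest stable partition (strong bisimilarity classes):
  B0 = {m0}
  B1 = {m1, n1}
  B2 = {n0}
m0 ∈ B0, n0 ∈ B2 → different blocks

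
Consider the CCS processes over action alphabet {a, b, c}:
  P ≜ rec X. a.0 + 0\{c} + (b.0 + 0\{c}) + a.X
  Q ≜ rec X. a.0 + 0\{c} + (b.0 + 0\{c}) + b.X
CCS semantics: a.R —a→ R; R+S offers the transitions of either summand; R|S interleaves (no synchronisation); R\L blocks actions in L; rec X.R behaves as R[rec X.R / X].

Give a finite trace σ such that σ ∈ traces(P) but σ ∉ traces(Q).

aa

P's transition system — 2 states:
  s0 = rec X. a.0 + 0\{c} + (b.0 + 0\{c}) + a.X has moves —a→ s0, —a→ s1, —b→ s1
  s1 = 0 has moves stopped
Q's transition system — 2 states:
  t0 = rec X. a.0 + 0\{c} + (b.0 + 0\{c}) + b.X has moves —a→ t1, —b→ t0, —b→ t1
  t1 = 0 has moves stopped
Run σ = ⟨aa⟩ on P: start {s0}
  [1] a ⇒ {s0, s1}
  [2] a ⇒ {s0, s1}
  — P admits the full trace.
Run σ = ⟨aa⟩ on Q: start {t0}
  [1] a ⇒ {t1}
  [2] a ⇒ ∅  — Q cannot continue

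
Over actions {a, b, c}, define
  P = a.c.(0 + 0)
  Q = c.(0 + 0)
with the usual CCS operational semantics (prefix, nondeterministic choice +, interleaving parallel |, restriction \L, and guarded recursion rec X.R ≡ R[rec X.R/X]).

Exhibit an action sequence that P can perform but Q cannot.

P's transition system — 3 states:
  m0 = a.c.(0 + 0) has moves —a→ m1
  m1 = c.(0 + 0) has moves —c→ m2
  m2 = 0 + 0 has moves ∅
Q's transition system — 2 states:
  n0 = c.(0 + 0) has moves —c→ n1
  n1 = 0 + 0 has moves ∅
Run σ = ⟨a⟩ on P: start {m0}
  [1] a ⇒ {m1}
  ✓ P
Run σ = ⟨a⟩ on Q: start {n0}
  [1] a ⇒ no successor for Q

a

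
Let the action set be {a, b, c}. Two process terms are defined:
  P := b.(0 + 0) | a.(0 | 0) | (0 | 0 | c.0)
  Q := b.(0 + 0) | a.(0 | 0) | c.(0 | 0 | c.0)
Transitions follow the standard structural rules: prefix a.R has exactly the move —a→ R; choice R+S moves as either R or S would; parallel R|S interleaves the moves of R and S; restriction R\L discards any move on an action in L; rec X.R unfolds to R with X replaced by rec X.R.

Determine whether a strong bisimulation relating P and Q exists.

LTS(P): 8 reachable states
  m0 = b.(0 + 0) | a.(0 | 0) | (0 | 0 | c.0) ⊢ —a→ m1, —b→ m2, —c→ m3
  m1 = b.(0 + 0) | (0 | 0) | (0 | 0 | c.0) ⊢ —b→ m4, —c→ m5
  m2 = (0 + 0) | a.(0 | 0) | (0 | 0 | c.0) ⊢ —a→ m4, —c→ m6
  m3 = b.(0 + 0) | a.(0 | 0) | (0 | 0 | 0) ⊢ —a→ m5, —b→ m6
  m4 = (0 + 0) | (0 | 0) | (0 | 0 | c.0) ⊢ —c→ m7
  m5 = b.(0 + 0) | (0 | 0) | (0 | 0 | 0) ⊢ —b→ m7
  m6 = (0 + 0) | a.(0 | 0) | (0 | 0 | 0) ⊢ —a→ m7
  m7 = (0 + 0) | (0 | 0) | (0 | 0 | 0) ⊢ (no moves)
LTS(Q): 12 reachable states
  n0 = b.(0 + 0) | a.(0 | 0) | c.(0 | 0 | c.0) ⊢ —a→ n1, —b→ n2, —c→ n3
  n1 = b.(0 + 0) | (0 | 0) | c.(0 | 0 | c.0) ⊢ —b→ n4, —c→ n5
  n2 = (0 + 0) | a.(0 | 0) | c.(0 | 0 | c.0) ⊢ —a→ n4, —c→ n6
  n3 = b.(0 + 0) | a.(0 | 0) | (0 | 0 | c.0) ⊢ —a→ n5, —b→ n6, —c→ n7
  n4 = (0 + 0) | (0 | 0) | c.(0 | 0 | c.0) ⊢ —c→ n8
  n5 = b.(0 + 0) | (0 | 0) | (0 | 0 | c.0) ⊢ —b→ n8, —c→ n9
  n6 = (0 + 0) | a.(0 | 0) | (0 | 0 | c.0) ⊢ —a→ n8, —c→ n10
  n7 = b.(0 + 0) | a.(0 | 0) | (0 | 0 | 0) ⊢ —a→ n9, —b→ n10
  n8 = (0 + 0) | (0 | 0) | (0 | 0 | c.0) ⊢ —c→ n11
  n9 = b.(0 + 0) | (0 | 0) | (0 | 0 | 0) ⊢ —b→ n11
  n10 = (0 + 0) | a.(0 | 0) | (0 | 0 | 0) ⊢ —a→ n11
  n11 = (0 + 0) | (0 | 0) | (0 | 0 | 0) ⊢ (no moves)
Bisimilarity quotient blocks:
  B0 = {m0, n3}
  B1 = {m1, n5}
  B2 = {m4, n8}
  B3 = {m7, n11}
  B4 = {m5, n9}
  B5 = {m3, n7}
  B6 = {m6, n10}
  B7 = {m2, n6}
  B8 = {n0}
  B9 = {n1}
  B10 = {n4}
  B11 = {n2}
m0 ∈ B0, n0 ∈ B8 → different blocks

not bisimilar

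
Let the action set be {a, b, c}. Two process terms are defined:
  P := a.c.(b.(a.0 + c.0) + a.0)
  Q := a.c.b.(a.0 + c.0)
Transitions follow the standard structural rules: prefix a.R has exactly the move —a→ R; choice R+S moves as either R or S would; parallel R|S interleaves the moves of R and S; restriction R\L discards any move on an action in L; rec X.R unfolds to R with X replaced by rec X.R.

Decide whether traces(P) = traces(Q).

traces(P) ≠ traces(Q) — witness ⟨aca⟩

P's transition system — 5 states:
  s0 = a.c.(b.(a.0 + c.0) + a.0) has moves =a=> s1
  s1 = c.(b.(a.0 + c.0) + a.0) has moves =c=> s2
  s2 = b.(a.0 + c.0) + a.0 has moves =a=> s3, =b=> s4
  s3 = 0 has moves stopped
  s4 = a.0 + c.0 has moves =a=> s3, =c=> s3
Q's transition system — 5 states:
  t0 = a.c.b.(a.0 + c.0) has moves =a=> t1
  t1 = c.b.(a.0 + c.0) has moves =c=> t2
  t2 = b.(a.0 + c.0) has moves =b=> t3
  t3 = a.0 + c.0 has moves =a=> t4, =c=> t4
  t4 = 0 has moves stopped
Run σ = ⟨aca⟩ on P: start {s0}
  after a @ step 1: {s1}
  after c @ step 2: {s2}
  after a @ step 3: {s3}
  ✓ P
Run σ = ⟨aca⟩ on Q: start {t0}
  after a @ step 1: {t1}
  after c @ step 2: {t2}
  after a @ step 3: ∅  — Q cannot continue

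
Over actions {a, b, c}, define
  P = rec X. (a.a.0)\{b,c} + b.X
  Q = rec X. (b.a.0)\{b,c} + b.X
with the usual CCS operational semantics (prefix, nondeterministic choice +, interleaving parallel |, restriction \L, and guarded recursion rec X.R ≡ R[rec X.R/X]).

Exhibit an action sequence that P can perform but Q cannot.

LTS(P): 3 reachable states
  p0 = rec X. (a.a.0)\{b,c} + b.X ⊢ ··a··> p1, ··b··> p0
  p1 = (a.0)\{b,c} ⊢ ··a··> p2
  p2 = 0\{b,c} ⊢ ∅
LTS(Q): 1 reachable states
  q0 = rec X. (b.a.0)\{b,c} + b.X ⊢ ··b··> q0
Run σ = ⟨a⟩ on P: start {p0}
  [1] a ⇒ {p1}
  ✓ P
Run σ = ⟨a⟩ on Q: start {q0}
  [1] a ⇒ ∅  — Q cannot continue

a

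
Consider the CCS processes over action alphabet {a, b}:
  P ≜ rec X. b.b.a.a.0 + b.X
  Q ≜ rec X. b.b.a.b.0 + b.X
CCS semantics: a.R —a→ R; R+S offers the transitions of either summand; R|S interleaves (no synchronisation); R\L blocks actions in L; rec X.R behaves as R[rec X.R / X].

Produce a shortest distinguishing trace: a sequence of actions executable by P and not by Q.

bbaa

Reachable graph of P (5 states):
  p0 = rec X. b.b.a.a.0 + b.X ⊢ --b--▸ p0, --b--▸ p1
  p1 = b.a.a.0 ⊢ --b--▸ p2
  p2 = a.a.0 ⊢ --a--▸ p3
  p3 = a.0 ⊢ --a--▸ p4
  p4 = 0 ⊢ ∅
Reachable graph of Q (5 states):
  q0 = rec X. b.b.a.b.0 + b.X ⊢ --b--▸ q0, --b--▸ q1
  q1 = b.a.b.0 ⊢ --b--▸ q2
  q2 = a.b.0 ⊢ --a--▸ q3
  q3 = b.0 ⊢ --b--▸ q4
  q4 = 0 ⊢ ∅
Trace ⟨bbaa⟩ through P, begin at {p0}:
  [1] b ⇒ {p0, p1}
  [2] b ⇒ {p0, p1, p2}
  [3] a ⇒ {p3}
  [4] a ⇒ {p4}
  — P admits the full trace.
Trace ⟨bbaa⟩ through Q, begin at {q0}:
  [1] b ⇒ {q0, q1}
  [2] b ⇒ {q0, q1, q2}
  [3] a ⇒ {q3}
  [4] a ⇒ ∅  — Q cannot continue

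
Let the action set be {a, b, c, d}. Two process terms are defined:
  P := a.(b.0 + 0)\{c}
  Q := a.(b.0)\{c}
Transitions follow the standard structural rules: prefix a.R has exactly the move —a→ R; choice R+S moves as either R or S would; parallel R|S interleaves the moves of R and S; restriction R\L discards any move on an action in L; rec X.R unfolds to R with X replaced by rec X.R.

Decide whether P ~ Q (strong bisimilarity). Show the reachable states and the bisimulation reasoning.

P ~ Q

LTS(P): 3 reachable states
  s0 = a.(b.0 + 0)\{c} | -a-> s1
  s1 = (b.0 + 0)\{c} | -b-> s2
  s2 = 0\{c} | ·
LTS(Q): 3 reachable states
  t0 = a.(b.0)\{c} | -a-> t1
  t1 = (b.0)\{c} | -b-> t2
  t2 = 0\{c} | ·
Partition-refinement fixed point:
  B0 = {s0, t0}
  B1 = {s1, t1}
  B2 = {s2, t2}
s0 ∈ B0, t0 ∈ B0 → same block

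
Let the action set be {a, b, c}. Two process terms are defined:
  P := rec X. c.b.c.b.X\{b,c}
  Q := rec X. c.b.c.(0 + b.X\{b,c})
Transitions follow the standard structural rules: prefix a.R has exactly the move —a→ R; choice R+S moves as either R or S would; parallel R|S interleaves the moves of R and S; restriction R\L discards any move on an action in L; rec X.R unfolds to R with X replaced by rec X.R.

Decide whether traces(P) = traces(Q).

YES

LTS(P): 5 reachable states
  m0 = rec X. c.b.c.b.X\{b,c} → --c--▸ m1
  m1 = b.c.b.(rec X. c.b.c.b.X\{b,c})\{b,c} → --b--▸ m2
  m2 = c.b.(rec X. c.b.c.b.X\{b,c})\{b,c} → --c--▸ m3
  m3 = b.(rec X. c.b.c.b.X\{b,c})\{b,c} → --b--▸ m4
  m4 = (rec X. c.b.c.b.X\{b,c})\{b,c} → stopped
LTS(Q): 5 reachable states
  n0 = rec X. c.b.c.(0 + b.X\{b,c}) → --c--▸ n1
  n1 = b.c.(0 + b.(rec X. c.b.c.(0 + b.X\{b,c}))\{b,c}) → --b--▸ n2
  n2 = c.(0 + b.(rec X. c.b.c.(0 + b.X\{b,c}))\{b,c}) → --c--▸ n3
  n3 = 0 + b.(rec X. c.b.c.(0 + b.X\{b,c}))\{b,c} → --b--▸ n4
  n4 = (rec X. c.b.c.(0 + b.X\{b,c}))\{b,c} → stopped
Bisimilarity quotient blocks:
  B0 = {m0, n0}
  B1 = {m1, n1}
  B2 = {m2, n2}
  B3 = {m3, n3}
  B4 = {m4, n4}
m0 ∈ B0, n0 ∈ B0 → same block
Bisimilar ⇒ trace-equivalent.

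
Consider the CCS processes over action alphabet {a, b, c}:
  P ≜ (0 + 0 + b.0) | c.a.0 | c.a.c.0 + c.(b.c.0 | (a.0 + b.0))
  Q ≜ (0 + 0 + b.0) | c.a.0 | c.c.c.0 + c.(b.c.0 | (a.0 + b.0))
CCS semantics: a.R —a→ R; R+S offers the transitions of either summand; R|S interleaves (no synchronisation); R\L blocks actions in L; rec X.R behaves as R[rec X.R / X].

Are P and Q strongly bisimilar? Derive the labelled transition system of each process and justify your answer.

Reachable graph of P (30 states):
  s0 = (0 + 0 + b.0) | c.a.0 | c.a.c.0 + c.(b.c.0 | (a.0 + b.0)) → —b→ s1, —c→ s2, —c→ s3, —c→ s4
  s1 = 0 | c.a.0 | c.a.c.0 → —c→ s5, —c→ s6
  s2 = (0 + 0 + b.0) | a.0 | c.a.c.0 → —a→ s7, —b→ s5, —c→ s8
  s3 = (0 + 0 + b.0) | c.a.0 | a.c.0 → —a→ s9, —b→ s6, —c→ s8
  s4 = b.c.0 | (a.0 + b.0) → —a→ s10, —b→ s10, —b→ s11
  s5 = 0 | a.0 | c.a.c.0 → —a→ s12, —c→ s13
  s6 = 0 | c.a.0 | a.c.0 → —a→ s14, —c→ s13
  s7 = (0 + 0 + b.0) | 0 | c.a.c.0 → —b→ s12, —c→ s15
  s8 = (0 + 0 + b.0) | a.0 | a.c.0 → —a→ s15, —a→ s16, —b→ s13
  s9 = (0 + 0 + b.0) | c.a.0 | c.0 → —b→ s14, —c→ s16, —c→ s17
  s10 = b.c.0 | 0 → —b→ s18
  s11 = c.0 | (a.0 + b.0) → —a→ s18, —b→ s18, —c→ s19
  s12 = 0 | 0 | c.a.c.0 → —c→ s20
  s13 = 0 | a.0 | a.c.0 → —a→ s20, —a→ s21
  s14 = 0 | c.a.0 | c.0 → —c→ s21, —c→ s22
  s15 = (0 + 0 + b.0) | 0 | a.c.0 → —a→ s23, —b→ s20
  s16 = (0 + 0 + b.0) | a.0 | c.0 → —a→ s23, —b→ s21, —c→ s24
  s17 = (0 + 0 + b.0) | c.a.0 | 0 → —b→ s22, —c→ s24
  s18 = c.0 | 0 → —c→ s25
  s19 = 0 | (a.0 + b.0) → —a→ s25, —b→ s25
  s20 = 0 | 0 | a.c.0 → —a→ s26
  s21 = 0 | a.0 | c.0 → —a→ s26, —c→ s27
  s22 = 0 | c.a.0 | 0 → —c→ s27
  s23 = (0 + 0 + b.0) | 0 | c.0 → —b→ s26, —c→ s28
  s24 = (0 + 0 + b.0) | a.0 | 0 → —a→ s28, —b→ s27
  s25 = 0 | 0 → deadlocked
  s26 = 0 | 0 | c.0 → —c→ s29
  s27 = 0 | a.0 | 0 → —a→ s29
  s28 = (0 + 0 + b.0) | 0 | 0 → —b→ s29
  s29 = 0 | 0 | 0 → deadlocked
Reachable graph of Q (30 states):
  t0 = (0 + 0 + b.0) | c.a.0 | c.c.c.0 + c.(b.c.0 | (a.0 + b.0)) → —b→ t1, —c→ t2, —c→ t3, —c→ t4
  t1 = 0 | c.a.0 | c.c.c.0 → —c→ t5, —c→ t6
  t2 = (0 + 0 + b.0) | a.0 | c.c.c.0 → —a→ t7, —b→ t5, —c→ t8
  t3 = (0 + 0 + b.0) | c.a.0 | c.c.0 → —b→ t6, —c→ t8, —c→ t9
  t4 = b.c.0 | (a.0 + b.0) → —a→ t10, —b→ t10, —b→ t11
  t5 = 0 | a.0 | c.c.c.0 → —a→ t12, —c→ t13
  t6 = 0 | c.a.0 | c.c.0 → —c→ t13, —c→ t14
  t7 = (0 + 0 + b.0) | 0 | c.c.c.0 → —b→ t12, —c→ t15
  t8 = (0 + 0 + b.0) | a.0 | c.c.0 → —a→ t15, —b→ t13, —c→ t16
  t9 = (0 + 0 + b.0) | c.a.0 | c.0 → —b→ t14, —c→ t16, —c→ t17
  t10 = b.c.0 | 0 → —b→ t18
  t11 = c.0 | (a.0 + b.0) → —a→ t18, —b→ t18, —c→ t19
  t12 = 0 | 0 | c.c.c.0 → —c→ t20
  t13 = 0 | a.0 | c.c.0 → —a→ t20, —c→ t21
  t14 = 0 | c.a.0 | c.0 → —c→ t21, —c→ t22
  t15 = (0 + 0 + b.0) | 0 | c.c.0 → —b→ t20, —c→ t23
  t16 = (0 + 0 + b.0) | a.0 | c.0 → —a→ t23, —b→ t21, —c→ t24
  t17 = (0 + 0 + b.0) | c.a.0 | 0 → —b→ t22, —c→ t24
  t18 = c.0 | 0 → —c→ t25
  t19 = 0 | (a.0 + b.0) → —a→ t25, —b→ t25
  t20 = 0 | 0 | c.c.0 → —c→ t26
  t21 = 0 | a.0 | c.0 → —a→ t26, —c→ t27
  t22 = 0 | c.a.0 | 0 → —c→ t27
  t23 = (0 + 0 + b.0) | 0 | c.0 → —b→ t26, —c→ t28
  t24 = (0 + 0 + b.0) | a.0 | 0 → —a→ t28, —b→ t27
  t25 = 0 | 0 → deadlocked
  t26 = 0 | 0 | c.0 → —c→ t29
  t27 = 0 | a.0 | 0 → —a→ t29
  t28 = (0 + 0 + b.0) | 0 | 0 → —b→ t29
  t29 = 0 | 0 | 0 → deadlocked
Coarsest stable partition (strong bisimilarity classes):
  B0 = {s0}
  B1 = {s2}
  B2 = {s7}
  B3 = {s12}
  B4 = {s20}
  B5 = {s18, s26, t18, t26}
  B6 = {s25, s29, t25, t29}
  B7 = {s15}
  B8 = {s23, t23}
  B9 = {s28, t28}
  B10 = {s5}
  B11 = {s13}
  B12 = {s21, t21}
  B13 = {s27, t27}
  B14 = {s8}
  B15 = {s16, t16}
  B16 = {s24, t24}
  B17 = {s3}
  B18 = {s6}
  B19 = {s14, t14}
  B20 = {s22, t22}
  B21 = {s9, t9}
  B22 = {s17, t17}
  B23 = {s4, t4}
  B24 = {s10, t10}
  B25 = {s11, t11}
  B26 = {s19, t19}
  B27 = {s1}
  B28 = {t0}
  B29 = {t1}
  B30 = {t5}
  B31 = {t12}
  B32 = {t20}
  B33 = {t13}
  B34 = {t6}
  B35 = {t3}
  B36 = {t8}
  B37 = {t15}
  B38 = {t2}
  B39 = {t7}
s0 ∈ B0, t0 ∈ B28 → different blocks

P ≁ Q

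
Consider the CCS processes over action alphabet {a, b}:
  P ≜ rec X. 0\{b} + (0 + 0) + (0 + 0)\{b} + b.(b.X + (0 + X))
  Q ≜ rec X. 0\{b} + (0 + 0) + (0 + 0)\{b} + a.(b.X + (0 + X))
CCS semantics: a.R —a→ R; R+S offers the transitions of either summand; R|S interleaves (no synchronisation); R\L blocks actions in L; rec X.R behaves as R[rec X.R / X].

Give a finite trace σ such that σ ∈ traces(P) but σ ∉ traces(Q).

P's transition system — 2 states:
  p0 = rec X. 0\{b} + (0 + 0) + (0 + 0)\{b} + b.(b.X + (0 + X)) ⊢ —b→ p1
  p1 = b.(rec X. 0\{b} + (0 + 0) + (0 + 0)\{b} + b.(b.X + (0 + X))) + (0 + (rec X. 0\{b} + (0 + 0) + (0 + 0)\{b} + b.(b.X + (0 + X)))) ⊢ —b→ p0, —b→ p1
Q's transition system — 2 states:
  q0 = rec X. 0\{b} + (0 + 0) + (0 + 0)\{b} + a.(b.X + (0 + X)) ⊢ —a→ q1
  q1 = b.(rec X. 0\{b} + (0 + 0) + (0 + 0)\{b} + a.(b.X + (0 + X))) + (0 + (rec X. 0\{b} + (0 + 0) + (0 + 0)\{b} + a.(b.X + (0 + X)))) ⊢ —a→ q1, —b→ q0
Run σ = ⟨b⟩ on P: start {p0}
  step 1 (b): {p1}
  ✓ P
Run σ = ⟨b⟩ on Q: start {q0}
  step 1 (b): ∅  — Q cannot continue

b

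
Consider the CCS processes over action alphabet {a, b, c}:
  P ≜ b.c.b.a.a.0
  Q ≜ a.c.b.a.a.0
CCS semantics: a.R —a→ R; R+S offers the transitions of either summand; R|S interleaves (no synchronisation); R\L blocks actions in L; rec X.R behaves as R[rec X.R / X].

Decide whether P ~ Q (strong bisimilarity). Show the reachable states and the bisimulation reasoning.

P ≁ Q

P's transition system — 6 states:
  s0 = b.c.b.a.a.0 :: --b--▸ s1
  s1 = c.b.a.a.0 :: --c--▸ s2
  s2 = b.a.a.0 :: --b--▸ s3
  s3 = a.a.0 :: --a--▸ s4
  s4 = a.0 :: --a--▸ s5
  s5 = 0 :: (no moves)
Q's transition system — 6 states:
  t0 = a.c.b.a.a.0 :: --a--▸ t1
  t1 = c.b.a.a.0 :: --c--▸ t2
  t2 = b.a.a.0 :: --b--▸ t3
  t3 = a.a.0 :: --a--▸ t4
  t4 = a.0 :: --a--▸ t5
  t5 = 0 :: (no moves)
Bisimilarity quotient blocks:
  B0 = {s0}
  B1 = {s1, t1}
  B2 = {s2, t2}
  B3 = {s3, t3}
  B4 = {s4, t4}
  B5 = {s5, t5}
  B6 = {t0}
s0 ∈ B0, t0 ∈ B6 → different blocks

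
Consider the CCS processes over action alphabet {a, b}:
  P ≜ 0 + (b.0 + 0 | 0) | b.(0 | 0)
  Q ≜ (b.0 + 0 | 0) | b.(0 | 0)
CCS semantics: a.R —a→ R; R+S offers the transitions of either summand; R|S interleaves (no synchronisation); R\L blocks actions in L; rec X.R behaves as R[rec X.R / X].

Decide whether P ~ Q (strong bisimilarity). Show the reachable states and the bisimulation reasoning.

P ~ Q

Reachable graph of P (4 states):
  u0 = 0 + (b.0 + 0 | 0) | b.(0 | 0) :: --b--▸ u1, --b--▸ u2
  u1 = (b.0 + 0 | 0) | (0 | 0) :: --b--▸ u3
  u2 = 0 | b.(0 | 0) :: --b--▸ u3
  u3 = 0 | (0 | 0) :: deadlocked
Reachable graph of Q (4 states):
  v0 = (b.0 + 0 | 0) | b.(0 | 0) :: --b--▸ v1, --b--▸ v2
  v1 = (b.0 + 0 | 0) | (0 | 0) :: --b--▸ v3
  v2 = 0 | b.(0 | 0) :: --b--▸ v3
  v3 = 0 | (0 | 0) :: deadlocked
Partition-refinement fixed point:
  B0 = {u0, v0}
  B1 = {u1, u2, v1, v2}
  B2 = {u3, v3}
u0 ∈ B0, v0 ∈ B0 → same block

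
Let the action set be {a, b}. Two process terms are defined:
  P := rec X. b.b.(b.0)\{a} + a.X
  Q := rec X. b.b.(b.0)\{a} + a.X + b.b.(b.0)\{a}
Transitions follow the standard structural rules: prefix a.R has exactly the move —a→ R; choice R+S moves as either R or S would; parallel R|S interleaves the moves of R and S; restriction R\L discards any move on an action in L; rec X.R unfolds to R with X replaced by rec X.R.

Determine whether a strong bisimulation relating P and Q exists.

P ~ Q

P's transition system — 4 states:
  p0 = rec X. b.b.(b.0)\{a} + a.X has moves -a-> p0, -b-> p1
  p1 = b.(b.0)\{a} has moves -b-> p2
  p2 = (b.0)\{a} has moves -b-> p3
  p3 = 0\{a} has moves ∅
Q's transition system — 4 states:
  q0 = rec X. b.b.(b.0)\{a} + a.X + b.b.(b.0)\{a} has moves -a-> q0, -b-> q1
  q1 = b.(b.0)\{a} has moves -b-> q2
  q2 = (b.0)\{a} has moves -b-> q3
  q3 = 0\{a} has moves ∅
Coarsest stable partition (strong bisimilarity classes):
  B0 = {p0, q0}
  B1 = {p1, q1}
  B2 = {p2, q2}
  B3 = {p3, q3}
p0 ∈ B0, q0 ∈ B0 → same block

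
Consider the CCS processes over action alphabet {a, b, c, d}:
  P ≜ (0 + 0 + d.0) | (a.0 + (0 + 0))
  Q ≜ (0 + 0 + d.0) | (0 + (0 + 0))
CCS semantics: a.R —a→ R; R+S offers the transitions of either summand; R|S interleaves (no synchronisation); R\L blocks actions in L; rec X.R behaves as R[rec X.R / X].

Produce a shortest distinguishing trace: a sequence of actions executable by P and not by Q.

a

P's transition system — 4 states:
  u0 = (0 + 0 + d.0) | (a.0 + (0 + 0)) | --a--▸ u1, --d--▸ u2
  u1 = (0 + 0 + d.0) | 0 | --d--▸ u3
  u2 = 0 | (a.0 + (0 + 0)) | --a--▸ u3
  u3 = 0 | 0 | ∅
Q's transition system — 2 states:
  v0 = (0 + 0 + d.0) | (0 + (0 + 0)) | --d--▸ v1
  v1 = 0 | (0 + (0 + 0)) | ∅
Run σ = ⟨a⟩ on P: start {u0}
  [1] a ⇒ {u1}
  P completes σ.
Run σ = ⟨a⟩ on Q: start {v0}
  [1] a ⇒ ∅  — Q cannot continue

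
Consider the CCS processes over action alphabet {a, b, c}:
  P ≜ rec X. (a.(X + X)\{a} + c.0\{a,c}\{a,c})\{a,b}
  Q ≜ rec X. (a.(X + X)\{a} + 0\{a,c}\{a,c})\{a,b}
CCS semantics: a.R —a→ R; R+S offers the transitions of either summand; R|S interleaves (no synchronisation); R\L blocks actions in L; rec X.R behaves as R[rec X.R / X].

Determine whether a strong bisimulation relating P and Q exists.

LTS(P): 2 reachable states
  p0 = rec X. (a.(X + X)\{a} + c.0\{a,c}\{a,c})\{a,b} has moves -c-> p1
  p1 = 0\{a,c}\{a,c}\{a,b} has moves deadlocked
LTS(Q): 1 reachable states
  q0 = rec X. (a.(X + X)\{a} + 0\{a,c}\{a,c})\{a,b} has moves deadlocked
Partition-refinement fixed point:
  B0 = {p0}
  B1 = {p1, q0}
p0 ∈ B0, q0 ∈ B1 → different blocks

not bisimilar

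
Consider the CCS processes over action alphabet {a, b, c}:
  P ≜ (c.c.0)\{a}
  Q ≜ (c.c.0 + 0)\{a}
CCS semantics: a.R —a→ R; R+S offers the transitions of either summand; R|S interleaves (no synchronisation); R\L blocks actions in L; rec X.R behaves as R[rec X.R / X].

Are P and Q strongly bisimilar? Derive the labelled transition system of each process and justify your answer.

P ~ Q

Reachable graph of P (3 states):
  p0 = (c.c.0)\{a} ⊢ --c--▸ p1
  p1 = (c.0)\{a} ⊢ --c--▸ p2
  p2 = 0\{a} ⊢ deadlocked
Reachable graph of Q (3 states):
  q0 = (c.c.0 + 0)\{a} ⊢ --c--▸ q1
  q1 = (c.0)\{a} ⊢ --c--▸ q2
  q2 = 0\{a} ⊢ deadlocked
Coarsest stable partition (strong bisimilarity classes):
  B0 = {p0, q0}
  B1 = {p1, q1}
  B2 = {p2, q2}
p0 ∈ B0, q0 ∈ B0 → same block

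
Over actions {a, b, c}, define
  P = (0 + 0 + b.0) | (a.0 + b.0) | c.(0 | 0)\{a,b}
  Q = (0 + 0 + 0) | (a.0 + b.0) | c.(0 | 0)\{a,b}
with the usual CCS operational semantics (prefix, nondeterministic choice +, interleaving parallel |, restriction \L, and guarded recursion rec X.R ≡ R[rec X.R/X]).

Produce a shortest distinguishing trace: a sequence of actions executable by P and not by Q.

Reachable graph of P (8 states):
  p0 = (0 + 0 + b.0) | (a.0 + b.0) | c.(0 | 0)\{a,b} :: --a--▸ p1, --b--▸ p1, --b--▸ p2, --c--▸ p3
  p1 = (0 + 0 + b.0) | 0 | c.(0 | 0)\{a,b} :: --b--▸ p4, --c--▸ p5
  p2 = 0 | (a.0 + b.0) | c.(0 | 0)\{a,b} :: --a--▸ p4, --b--▸ p4, --c--▸ p6
  p3 = (0 + 0 + b.0) | (a.0 + b.0) | (0 | 0)\{a,b} :: --a--▸ p5, --b--▸ p5, --b--▸ p6
  p4 = 0 | 0 | c.(0 | 0)\{a,b} :: --c--▸ p7
  p5 = (0 + 0 + b.0) | 0 | (0 | 0)\{a,b} :: --b--▸ p7
  p6 = 0 | (a.0 + b.0) | (0 | 0)\{a,b} :: --a--▸ p7, --b--▸ p7
  p7 = 0 | 0 | (0 | 0)\{a,b} :: ·
Reachable graph of Q (4 states):
  q0 = (0 + 0 + 0) | (a.0 + b.0) | c.(0 | 0)\{a,b} :: --a--▸ q1, --b--▸ q1, --c--▸ q2
  q1 = (0 + 0 + 0) | 0 | c.(0 | 0)\{a,b} :: --c--▸ q3
  q2 = (0 + 0 + 0) | (a.0 + b.0) | (0 | 0)\{a,b} :: --a--▸ q3, --b--▸ q3
  q3 = (0 + 0 + 0) | 0 | (0 | 0)\{a,b} :: ·
Run σ = ⟨ab⟩ on P: start {p0}
  [1] a ⇒ {p1}
  [2] b ⇒ {p4}
  — P admits the full trace.
Run σ = ⟨ab⟩ on Q: start {q0}
  [1] a ⇒ {q1}
  [2] b ⇒ no successor for Q

ab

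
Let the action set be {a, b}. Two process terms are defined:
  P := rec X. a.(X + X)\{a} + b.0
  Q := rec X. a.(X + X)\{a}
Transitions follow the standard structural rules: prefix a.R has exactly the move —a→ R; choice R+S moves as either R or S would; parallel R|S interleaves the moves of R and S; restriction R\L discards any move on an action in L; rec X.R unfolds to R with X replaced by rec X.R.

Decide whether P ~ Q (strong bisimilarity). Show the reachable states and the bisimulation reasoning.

Reachable graph of P (4 states):
  u0 = rec X. a.(X + X)\{a} + b.0 ⊢ =a=> u1, =b=> u2
  u1 = ((rec X. a.(X + X)\{a} + b.0) + (rec X. a.(X + X)\{a} + b.0))\{a} ⊢ =b=> u3
  u2 = 0 ⊢ ∅
  u3 = 0\{a} ⊢ ∅
Reachable graph of Q (2 states):
  v0 = rec X. a.(X + X)\{a} ⊢ =a=> v1
  v1 = ((rec X. a.(X + X)\{a}) + (rec X. a.(X + X)\{a}))\{a} ⊢ ∅
Bisimilarity quotient blocks:
  B0 = {u0}
  B1 = {u1}
  B2 = {u2, u3, v1}
  B3 = {v0}
u0 ∈ B0, v0 ∈ B3 → different blocks

not bisimilar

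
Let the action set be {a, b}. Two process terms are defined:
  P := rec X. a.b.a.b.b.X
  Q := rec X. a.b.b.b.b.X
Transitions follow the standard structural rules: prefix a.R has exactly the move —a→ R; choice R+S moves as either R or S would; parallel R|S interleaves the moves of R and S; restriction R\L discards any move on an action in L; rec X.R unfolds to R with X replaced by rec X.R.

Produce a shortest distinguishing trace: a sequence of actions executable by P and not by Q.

aba

LTS(P): 5 reachable states
  m0 = rec X. a.b.a.b.b.X → —a→ m1
  m1 = b.a.b.b.(rec X. a.b.a.b.b.X) → —b→ m2
  m2 = a.b.b.(rec X. a.b.a.b.b.X) → —a→ m3
  m3 = b.b.(rec X. a.b.a.b.b.X) → —b→ m4
  m4 = b.(rec X. a.b.a.b.b.X) → —b→ m0
LTS(Q): 5 reachable states
  n0 = rec X. a.b.b.b.b.X → —a→ n1
  n1 = b.b.b.b.(rec X. a.b.b.b.b.X) → —b→ n2
  n2 = b.b.b.(rec X. a.b.b.b.b.X) → —b→ n3
  n3 = b.b.(rec X. a.b.b.b.b.X) → —b→ n4
  n4 = b.(rec X. a.b.b.b.b.X) → —b→ n0
Run σ = ⟨aba⟩ on P: start {m0}
  step 1 (a): {m1}
  step 2 (b): {m2}
  step 3 (a): {m3}
  P completes σ.
Run σ = ⟨aba⟩ on Q: start {n0}
  step 1 (a): {n1}
  step 2 (b): {n2}
  step 3 (a): no successor for Q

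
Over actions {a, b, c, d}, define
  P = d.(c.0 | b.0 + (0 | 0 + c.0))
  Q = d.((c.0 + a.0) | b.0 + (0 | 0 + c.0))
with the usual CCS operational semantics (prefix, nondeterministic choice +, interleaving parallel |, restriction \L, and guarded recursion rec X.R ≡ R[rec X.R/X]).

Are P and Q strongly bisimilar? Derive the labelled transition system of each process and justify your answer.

Reachable graph of P (6 states):
  m0 = d.(c.0 | b.0 + (0 | 0 + c.0)) :: ··d··> m1
  m1 = c.0 | b.0 + (0 | 0 + c.0) :: ··b··> m2, ··c··> m3, ··c··> m4
  m2 = c.0 | 0 :: ··c··> m5
  m3 = 0 :: ·
  m4 = 0 | b.0 :: ··b··> m5
  m5 = 0 | 0 :: ·
Reachable graph of Q (6 states):
  n0 = d.((c.0 + a.0) | b.0 + (0 | 0 + c.0)) :: ··d··> n1
  n1 = (c.0 + a.0) | b.0 + (0 | 0 + c.0) :: ··a··> n2, ··b··> n3, ··c··> n2, ··c··> n4
  n2 = 0 | b.0 :: ··b··> n5
  n3 = (c.0 + a.0) | 0 :: ··a··> n5, ··c··> n5
  n4 = 0 :: ·
  n5 = 0 | 0 :: ·
Partition-refinement fixed point:
  B0 = {m0}
  B1 = {m1}
  B2 = {m4, n2}
  B3 = {m3, m5, n4, n5}
  B4 = {m2}
  B5 = {n0}
  B6 = {n1}
  B7 = {n3}
m0 ∈ B0, n0 ∈ B5 → different blocks

not bisimilar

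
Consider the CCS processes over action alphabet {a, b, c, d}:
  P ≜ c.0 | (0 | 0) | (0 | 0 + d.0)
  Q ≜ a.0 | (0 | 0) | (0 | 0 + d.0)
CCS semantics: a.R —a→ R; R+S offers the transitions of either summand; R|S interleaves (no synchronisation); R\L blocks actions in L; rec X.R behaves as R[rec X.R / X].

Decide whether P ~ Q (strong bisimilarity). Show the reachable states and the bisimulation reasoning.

LTS(P): 4 reachable states
  p0 = c.0 | (0 | 0) | (0 | 0 + d.0) has moves --c--▸ p1, --d--▸ p2
  p1 = 0 | (0 | 0) | (0 | 0 + d.0) has moves --d--▸ p3
  p2 = c.0 | (0 | 0) | 0 has moves --c--▸ p3
  p3 = 0 | (0 | 0) | 0 has moves deadlocked
LTS(Q): 4 reachable states
  q0 = a.0 | (0 | 0) | (0 | 0 + d.0) has moves --a--▸ q1, --d--▸ q2
  q1 = 0 | (0 | 0) | (0 | 0 + d.0) has moves --d--▸ q3
  q2 = a.0 | (0 | 0) | 0 has moves --a--▸ q3
  q3 = 0 | (0 | 0) | 0 has moves deadlocked
Coarsest stable partition (strong bisimilarity classes):
  B0 = {p0}
  B1 = {p1, q1}
  B2 = {p3, q3}
  B3 = {p2}
  B4 = {q0}
  B5 = {q2}
p0 ∈ B0, q0 ∈ B4 → different blocks

P ≁ Q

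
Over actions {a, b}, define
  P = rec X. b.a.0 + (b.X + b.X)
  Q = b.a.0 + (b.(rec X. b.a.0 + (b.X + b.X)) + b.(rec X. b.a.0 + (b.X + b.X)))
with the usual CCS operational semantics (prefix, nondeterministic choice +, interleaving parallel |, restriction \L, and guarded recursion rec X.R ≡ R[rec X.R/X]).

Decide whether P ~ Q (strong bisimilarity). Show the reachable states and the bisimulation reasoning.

P ~ Q

Reachable graph of P (3 states):
  u0 = rec X. b.a.0 + (b.X + b.X) | —b→ u0, —b→ u1
  u1 = a.0 | —a→ u2
  u2 = 0 | ·
Reachable graph of Q (4 states):
  v0 = b.a.0 + (b.(rec X. b.a.0 + (b.X + b.X)) + b.(rec X. b.a.0 + (b.X + b.X))) | —b→ v1, —b→ v2
  v1 = a.0 | —a→ v3
  v2 = rec X. b.a.0 + (b.X + b.X) | —b→ v1, —b→ v2
  v3 = 0 | ·
Bisimilarity quotient blocks:
  B0 = {u0, v0, v2}
  B1 = {u1, v1}
  B2 = {u2, v3}
u0 ∈ B0, v0 ∈ B0 → same block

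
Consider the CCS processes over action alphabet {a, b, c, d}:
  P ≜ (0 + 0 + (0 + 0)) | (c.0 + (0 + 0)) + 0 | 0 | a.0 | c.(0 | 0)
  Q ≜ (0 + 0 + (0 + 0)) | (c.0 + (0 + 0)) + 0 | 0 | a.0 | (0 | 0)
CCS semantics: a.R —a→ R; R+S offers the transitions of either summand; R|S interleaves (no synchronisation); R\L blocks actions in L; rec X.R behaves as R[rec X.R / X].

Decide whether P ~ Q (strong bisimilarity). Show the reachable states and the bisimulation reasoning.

NO

Reachable graph of P (5 states):
  m0 = (0 + 0 + (0 + 0)) | (c.0 + (0 + 0)) + 0 | 0 | a.0 | c.(0 | 0) → -a-> m1, -c-> m2, -c-> m3
  m1 = 0 | 0 | 0 | c.(0 | 0) → -c-> m4
  m2 = (0 + 0 + (0 + 0)) | 0 → (no moves)
  m3 = 0 | 0 | a.0 | (0 | 0) → -a-> m4
  m4 = 0 | 0 | 0 | (0 | 0) → (no moves)
Reachable graph of Q (3 states):
  n0 = (0 + 0 + (0 + 0)) | (c.0 + (0 + 0)) + 0 | 0 | a.0 | (0 | 0) → -a-> n1, -c-> n2
  n1 = 0 | 0 | 0 | (0 | 0) → (no moves)
  n2 = (0 + 0 + (0 + 0)) | 0 → (no moves)
Bisimilarity quotient blocks:
  B0 = {m0}
  B1 = {m2, m4, n1, n2}
  B2 = {m1}
  B3 = {m3}
  B4 = {n0}
m0 ∈ B0, n0 ∈ B4 → different blocks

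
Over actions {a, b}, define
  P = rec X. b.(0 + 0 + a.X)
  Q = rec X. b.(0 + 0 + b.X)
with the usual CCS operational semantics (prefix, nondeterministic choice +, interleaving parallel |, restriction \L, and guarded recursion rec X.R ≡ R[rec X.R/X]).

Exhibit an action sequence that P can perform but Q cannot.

LTS(P): 2 reachable states
  m0 = rec X. b.(0 + 0 + a.X) → —b→ m1
  m1 = 0 + 0 + a.(rec X. b.(0 + 0 + a.X)) → —a→ m0
LTS(Q): 2 reachable states
  n0 = rec X. b.(0 + 0 + b.X) → —b→ n1
  n1 = 0 + 0 + b.(rec X. b.(0 + 0 + b.X)) → —b→ n0
Trace ⟨ba⟩ through P, begin at {m0}:
  [1] b ⇒ {m1}
  [2] a ⇒ {m0}
  ✓ P
Trace ⟨ba⟩ through Q, begin at {n0}:
  [1] b ⇒ {n1}
  [2] a ⇒ ∅  — Q cannot continue

ba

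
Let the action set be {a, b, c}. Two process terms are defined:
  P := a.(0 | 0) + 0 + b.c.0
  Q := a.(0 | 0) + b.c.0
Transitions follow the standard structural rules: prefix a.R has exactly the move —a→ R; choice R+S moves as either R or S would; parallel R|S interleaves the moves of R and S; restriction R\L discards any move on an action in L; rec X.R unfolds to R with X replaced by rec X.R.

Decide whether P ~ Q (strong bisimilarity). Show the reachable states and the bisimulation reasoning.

P ~ Q

Reachable graph of P (4 states):
  p0 = a.(0 | 0) + 0 + b.c.0 :: ··a··> p1, ··b··> p2
  p1 = 0 | 0 :: (no moves)
  p2 = c.0 :: ··c··> p3
  p3 = 0 :: (no moves)
Reachable graph of Q (4 states):
  q0 = a.(0 | 0) + b.c.0 :: ··a··> q1, ··b··> q2
  q1 = 0 | 0 :: (no moves)
  q2 = c.0 :: ··c··> q3
  q3 = 0 :: (no moves)
Coarsest stable partition (strong bisimilarity classes):
  B0 = {p0, q0}
  B1 = {p1, p3, q1, q3}
  B2 = {p2, q2}
p0 ∈ B0, q0 ∈ B0 → same block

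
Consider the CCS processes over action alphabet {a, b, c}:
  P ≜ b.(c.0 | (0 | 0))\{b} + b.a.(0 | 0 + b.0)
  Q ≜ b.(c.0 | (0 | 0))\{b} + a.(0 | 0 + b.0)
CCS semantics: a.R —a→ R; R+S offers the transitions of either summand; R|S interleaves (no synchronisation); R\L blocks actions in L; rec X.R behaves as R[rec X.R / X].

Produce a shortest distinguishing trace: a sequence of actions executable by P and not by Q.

ba

Reachable graph of P (6 states):
  u0 = b.(c.0 | (0 | 0))\{b} + b.a.(0 | 0 + b.0) | --b--▸ u1, --b--▸ u2
  u1 = (c.0 | (0 | 0))\{b} | --c--▸ u3
  u2 = a.(0 | 0 + b.0) | --a--▸ u4
  u3 = (0 | (0 | 0))\{b} | ·
  u4 = 0 | 0 + b.0 | --b--▸ u5
  u5 = 0 | ·
Reachable graph of Q (5 states):
  v0 = b.(c.0 | (0 | 0))\{b} + a.(0 | 0 + b.0) | --a--▸ v1, --b--▸ v2
  v1 = 0 | 0 + b.0 | --b--▸ v3
  v2 = (c.0 | (0 | 0))\{b} | --c--▸ v4
  v3 = 0 | ·
  v4 = (0 | (0 | 0))\{b} | ·
Run σ = ⟨ba⟩ on P: start {u0}
  step 1 (b): {u1, u2}
  step 2 (a): {u4}
  ✓ P
Run σ = ⟨ba⟩ on Q: start {v0}
  step 1 (b): {v2}
  step 2 (a): ∅ (Q stuck)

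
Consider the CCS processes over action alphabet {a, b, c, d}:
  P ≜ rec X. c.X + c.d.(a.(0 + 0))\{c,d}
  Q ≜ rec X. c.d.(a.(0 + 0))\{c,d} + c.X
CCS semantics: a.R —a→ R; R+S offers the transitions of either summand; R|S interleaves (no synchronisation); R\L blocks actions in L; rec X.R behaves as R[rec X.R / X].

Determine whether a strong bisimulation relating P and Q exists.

P's transition system — 4 states:
  s0 = rec X. c.X + c.d.(a.(0 + 0))\{c,d} | -c-> s0, -c-> s1
  s1 = d.(a.(0 + 0))\{c,d} | -d-> s2
  s2 = (a.(0 + 0))\{c,d} | -a-> s3
  s3 = (0 + 0)\{c,d} | deadlocked
Q's transition system — 4 states:
  t0 = rec X. c.d.(a.(0 + 0))\{c,d} + c.X | -c-> t0, -c-> t1
  t1 = d.(a.(0 + 0))\{c,d} | -d-> t2
  t2 = (a.(0 + 0))\{c,d} | -a-> t3
  t3 = (0 + 0)\{c,d} | deadlocked
Partition-refinement fixed point:
  B0 = {s0, t0}
  B1 = {s1, t1}
  B2 = {s2, t2}
  B3 = {s3, t3}
s0 ∈ B0, t0 ∈ B0 → same block

bisimilar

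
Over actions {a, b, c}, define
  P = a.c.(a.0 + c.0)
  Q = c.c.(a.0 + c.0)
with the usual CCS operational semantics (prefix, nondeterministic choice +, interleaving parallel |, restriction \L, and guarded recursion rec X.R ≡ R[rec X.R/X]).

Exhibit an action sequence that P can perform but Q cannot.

a

P's transition system — 4 states:
  s0 = a.c.(a.0 + c.0) ⊢ -a-> s1
  s1 = c.(a.0 + c.0) ⊢ -c-> s2
  s2 = a.0 + c.0 ⊢ -a-> s3, -c-> s3
  s3 = 0 ⊢ (no moves)
Q's transition system — 4 states:
  t0 = c.c.(a.0 + c.0) ⊢ -c-> t1
  t1 = c.(a.0 + c.0) ⊢ -c-> t2
  t2 = a.0 + c.0 ⊢ -a-> t3, -c-> t3
  t3 = 0 ⊢ (no moves)
Trace ⟨a⟩ through P, begin at {s0}:
  [1] a ⇒ {s1}
  P completes σ.
Trace ⟨a⟩ through Q, begin at {t0}:
  [1] a ⇒ ∅ (Q stuck)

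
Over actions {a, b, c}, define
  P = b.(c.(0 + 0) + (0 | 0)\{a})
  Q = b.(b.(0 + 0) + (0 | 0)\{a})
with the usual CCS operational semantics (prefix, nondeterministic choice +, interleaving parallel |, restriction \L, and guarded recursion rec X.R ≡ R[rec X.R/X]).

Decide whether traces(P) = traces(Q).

P's transition system — 3 states:
  s0 = b.(c.(0 + 0) + (0 | 0)\{a}) has moves -b-> s1
  s1 = c.(0 + 0) + (0 | 0)\{a} has moves -c-> s2
  s2 = 0 + 0 has moves (no moves)
Q's transition system — 3 states:
  t0 = b.(b.(0 + 0) + (0 | 0)\{a}) has moves -b-> t1
  t1 = b.(0 + 0) + (0 | 0)\{a} has moves -b-> t2
  t2 = 0 + 0 has moves (no moves)
Executing bc from P (initial set {s0}):
  after b @ step 1: {s1}
  after c @ step 2: {s2}
  — P admits the full trace.
Executing bc from Q (initial set {t0}):
  after b @ step 1: {t1}
  after c @ step 2: ∅  — Q cannot continue

NO — witness ⟨bc⟩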